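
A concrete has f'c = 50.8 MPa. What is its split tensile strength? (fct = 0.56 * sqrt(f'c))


fct = 0.56 * sqrt(50.8)
= 0.56 * 7.127
= 3.991 MPa

3.991


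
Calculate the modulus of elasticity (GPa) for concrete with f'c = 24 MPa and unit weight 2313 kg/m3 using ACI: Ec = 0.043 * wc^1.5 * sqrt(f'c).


Ec = 0.043 * 2313^1.5 * sqrt(24) / 1000
= 23.43 GPa

23.43


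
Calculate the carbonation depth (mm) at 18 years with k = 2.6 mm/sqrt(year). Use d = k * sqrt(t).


depth = k * sqrt(t)
= 2.6 * sqrt(18)
= 11.03 mm

11.03


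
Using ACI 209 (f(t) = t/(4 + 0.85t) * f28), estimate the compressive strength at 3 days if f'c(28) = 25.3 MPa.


f(3) = 3 / (4 + 0.85 * 3) * 25.3
= 3 / 6.55 * 25.3
= 11.59 MPa

11.59


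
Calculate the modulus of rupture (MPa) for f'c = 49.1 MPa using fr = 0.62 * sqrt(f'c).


fr = 0.62 * sqrt(49.1)
= 4.344 MPa

4.344


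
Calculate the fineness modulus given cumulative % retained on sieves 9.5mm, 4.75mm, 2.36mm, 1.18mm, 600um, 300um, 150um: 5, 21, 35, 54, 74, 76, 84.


FM = sum(cumulative % retained) / 100
= 349 / 100
= 3.49

3.49


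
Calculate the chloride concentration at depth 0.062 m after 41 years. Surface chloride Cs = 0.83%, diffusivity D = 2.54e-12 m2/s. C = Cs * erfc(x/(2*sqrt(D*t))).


t_seconds = 41 * 365.25 * 24 * 3600 = 1293861600.0 s
arg = 0.062 / (2 * sqrt(2.54e-12 * 1293861600.0))
= 0.5408
erfc(0.5408) = 0.4444
C = 0.83 * 0.4444 = 0.3689%

0.3689


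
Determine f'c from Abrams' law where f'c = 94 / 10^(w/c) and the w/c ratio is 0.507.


f'c = 94 / 10^0.507
= 94 / 3.214
= 29.25 MPa

29.25


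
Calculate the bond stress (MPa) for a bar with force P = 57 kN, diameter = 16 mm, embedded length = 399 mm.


u = P / (pi * db * ld)
= 57 * 1000 / (pi * 16 * 399)
= 2.842 MPa

2.842


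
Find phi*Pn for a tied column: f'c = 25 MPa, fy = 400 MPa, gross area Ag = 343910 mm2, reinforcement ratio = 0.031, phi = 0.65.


Ast = rho * Ag = 0.031 * 343910 = 10661.21 mm2
phi*Pn = 0.65 * 0.80 * (0.85 * 25 * (343910 - 10661.21) + 400 * 10661.21) / 1000
= 5899.93 kN

5899.93


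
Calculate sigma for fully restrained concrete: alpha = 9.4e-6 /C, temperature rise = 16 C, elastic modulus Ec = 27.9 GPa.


sigma = alpha * dT * Ec
= 9.4e-6 * 16 * 27.9 * 1000
= 4.196 MPa

4.196


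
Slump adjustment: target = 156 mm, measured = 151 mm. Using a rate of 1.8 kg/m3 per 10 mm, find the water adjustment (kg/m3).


Difference = 156 - 151 = 5 mm
Water adjustment = 5 * 1.8 / 10 = 0.9 kg/m3

0.9


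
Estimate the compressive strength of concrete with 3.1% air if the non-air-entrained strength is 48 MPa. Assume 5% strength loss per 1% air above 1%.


Strength loss = (3.1 - 1) * 5 = 10.5%
f'c = 48 * (1 - 10.5/100)
= 42.96 MPa

42.96


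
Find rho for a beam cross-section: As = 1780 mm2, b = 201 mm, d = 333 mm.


rho = As / (b * d)
= 1780 / (201 * 333)
= 0.0266

0.0266


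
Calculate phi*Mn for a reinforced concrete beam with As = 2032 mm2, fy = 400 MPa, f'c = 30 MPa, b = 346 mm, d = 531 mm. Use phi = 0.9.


a = As * fy / (0.85 * f'c * b)
= 2032 * 400 / (0.85 * 30 * 346)
= 92.1229 mm
Mn = As * fy * (d - a/2) / 10^6
= 394.1581 kN-m
phi*Mn = 0.9 * 394.1581 = 354.74 kN-m

354.74


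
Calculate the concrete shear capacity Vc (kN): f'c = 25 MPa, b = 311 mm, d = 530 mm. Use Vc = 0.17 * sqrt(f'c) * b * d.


Vc = 0.17 * sqrt(25) * 311 * 530 / 1000
= 140.11 kN

140.11


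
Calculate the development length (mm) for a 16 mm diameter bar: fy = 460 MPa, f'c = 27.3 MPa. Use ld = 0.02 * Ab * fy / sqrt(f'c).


Ab = pi * 16^2 / 4 = 201.062 mm2
ld = 0.02 * 201.062 * 460 / sqrt(27.3)
= 354.0 mm

354.0


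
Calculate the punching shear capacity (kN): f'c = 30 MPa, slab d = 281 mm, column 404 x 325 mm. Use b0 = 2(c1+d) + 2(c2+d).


b0 = 2*(404 + 281) + 2*(325 + 281) = 2582 mm
Vc = 0.33 * sqrt(30) * 2582 * 281 / 1000
= 1311.41 kN

1311.41


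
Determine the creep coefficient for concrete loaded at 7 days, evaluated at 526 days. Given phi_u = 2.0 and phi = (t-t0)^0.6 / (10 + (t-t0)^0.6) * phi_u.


dt = 526 - 7 = 519
phi = 519^0.6 / (10 + 519^0.6) * 2.0
= 1.62

1.62


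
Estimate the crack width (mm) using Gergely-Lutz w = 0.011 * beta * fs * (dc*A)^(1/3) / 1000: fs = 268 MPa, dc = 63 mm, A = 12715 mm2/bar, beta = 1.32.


w = 0.011 * beta * fs * (dc * A)^(1/3) / 1000
= 0.011 * 1.32 * 268 * (63 * 12715)^(1/3) / 1000
= 0.361 mm

0.361


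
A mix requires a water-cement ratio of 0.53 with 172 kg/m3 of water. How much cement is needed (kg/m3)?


Cement = water / (w/c)
= 172 / 0.53
= 324.5 kg/m3

324.5


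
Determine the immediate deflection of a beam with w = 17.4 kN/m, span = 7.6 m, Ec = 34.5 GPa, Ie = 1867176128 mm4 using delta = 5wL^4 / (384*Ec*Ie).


Convert: L = 7.6 m = 7600 mm, Ec = 34.5 GPa = 34500 MPa
delta = 5 * 17.4 * 7600^4 / (384 * 34500 * 1867176128)
= 11.73 mm

11.73


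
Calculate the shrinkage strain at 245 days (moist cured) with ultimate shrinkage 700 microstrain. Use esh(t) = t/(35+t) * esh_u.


esh(245) = 245 / (35 + 245) * 700
= 245 / 280 * 700
= 612.5 microstrain

612.5


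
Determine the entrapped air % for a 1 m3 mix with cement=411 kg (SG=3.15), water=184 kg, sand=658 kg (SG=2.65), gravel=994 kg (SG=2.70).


Vol cement = 411 / (3.15 * 1000) = 0.130476 m3
Vol water = 184 / 1000 = 0.184 m3
Vol sand = 658 / (2.65 * 1000) = 0.248302 m3
Vol gravel = 994 / (2.70 * 1000) = 0.368148 m3
Total solid + water volume = 0.930926 m3
Air = (1 - 0.930926) * 100 = 6.91%

6.91


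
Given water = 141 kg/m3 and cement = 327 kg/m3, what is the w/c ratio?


w/c = water / cement
w/c = 141 / 327 = 0.431

0.431


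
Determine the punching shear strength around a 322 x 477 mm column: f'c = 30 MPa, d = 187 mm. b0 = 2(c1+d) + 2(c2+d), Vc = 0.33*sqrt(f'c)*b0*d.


b0 = 2*(322 + 187) + 2*(477 + 187) = 2346 mm
Vc = 0.33 * sqrt(30) * 2346 * 187 / 1000
= 792.95 kN

792.95


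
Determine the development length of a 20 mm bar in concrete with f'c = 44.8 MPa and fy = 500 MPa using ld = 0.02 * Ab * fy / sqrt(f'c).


Ab = pi * 20^2 / 4 = 314.159 mm2
ld = 0.02 * 314.159 * 500 / sqrt(44.8)
= 469.4 mm

469.4


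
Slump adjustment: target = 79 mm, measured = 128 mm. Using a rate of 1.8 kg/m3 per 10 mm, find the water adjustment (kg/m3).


Difference = 79 - 128 = -49 mm
Water adjustment = -49 * 1.8 / 10 = -8.8 kg/m3

-8.8


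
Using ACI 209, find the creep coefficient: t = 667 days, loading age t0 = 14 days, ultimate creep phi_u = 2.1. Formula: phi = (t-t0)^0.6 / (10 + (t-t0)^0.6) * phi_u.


dt = 667 - 14 = 653
phi = 653^0.6 / (10 + 653^0.6) * 2.1
= 1.743

1.743


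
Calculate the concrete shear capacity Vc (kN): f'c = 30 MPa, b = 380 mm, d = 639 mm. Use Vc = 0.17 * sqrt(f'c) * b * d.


Vc = 0.17 * sqrt(30) * 380 * 639 / 1000
= 226.1 kN

226.1


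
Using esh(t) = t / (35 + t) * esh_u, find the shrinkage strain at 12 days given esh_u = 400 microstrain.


esh(12) = 12 / (35 + 12) * 400
= 12 / 47 * 400
= 102.1 microstrain

102.1


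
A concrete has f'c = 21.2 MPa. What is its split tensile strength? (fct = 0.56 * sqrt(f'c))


fct = 0.56 * sqrt(21.2)
= 0.56 * 4.604
= 2.578 MPa

2.578


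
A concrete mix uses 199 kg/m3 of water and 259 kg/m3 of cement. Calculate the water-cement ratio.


w/c = water / cement
w/c = 199 / 259 = 0.768

0.768


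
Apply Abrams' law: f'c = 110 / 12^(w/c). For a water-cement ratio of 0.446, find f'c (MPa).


f'c = 110 / 12^0.446
= 110 / 3.029
= 36.31 MPa

36.31


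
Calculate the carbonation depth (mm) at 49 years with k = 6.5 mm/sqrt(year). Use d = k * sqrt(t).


depth = k * sqrt(t)
= 6.5 * sqrt(49)
= 45.5 mm

45.5


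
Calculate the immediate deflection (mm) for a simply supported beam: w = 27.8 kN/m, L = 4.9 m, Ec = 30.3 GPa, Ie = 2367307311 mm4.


Convert: L = 4.9 m = 4900 mm, Ec = 30.3 GPa = 30300 MPa
delta = 5 * 27.8 * 4900^4 / (384 * 30300 * 2367307311)
= 2.91 mm

2.91


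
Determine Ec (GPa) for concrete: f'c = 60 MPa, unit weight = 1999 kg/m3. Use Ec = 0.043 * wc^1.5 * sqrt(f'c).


Ec = 0.043 * 1999^1.5 * sqrt(60) / 1000
= 29.77 GPa

29.77


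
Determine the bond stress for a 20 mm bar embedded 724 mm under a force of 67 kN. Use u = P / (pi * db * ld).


u = P / (pi * db * ld)
= 67 * 1000 / (pi * 20 * 724)
= 1.473 MPa

1.473


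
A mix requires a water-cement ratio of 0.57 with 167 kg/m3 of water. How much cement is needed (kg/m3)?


Cement = water / (w/c)
= 167 / 0.57
= 293.0 kg/m3

293.0


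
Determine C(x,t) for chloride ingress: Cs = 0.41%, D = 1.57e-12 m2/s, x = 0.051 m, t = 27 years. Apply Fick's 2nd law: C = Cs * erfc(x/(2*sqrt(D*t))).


t_seconds = 27 * 365.25 * 24 * 3600 = 852055200.0 s
arg = 0.051 / (2 * sqrt(1.57e-12 * 852055200.0))
= 0.6972
erfc(0.6972) = 0.3241
C = 0.41 * 0.3241 = 0.1329%

0.1329


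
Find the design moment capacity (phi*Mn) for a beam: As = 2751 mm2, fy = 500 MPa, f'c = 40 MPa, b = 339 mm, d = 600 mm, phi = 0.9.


a = As * fy / (0.85 * f'c * b)
= 2751 * 500 / (0.85 * 40 * 339)
= 119.3389 mm
Mn = As * fy * (d - a/2) / 10^6
= 743.2247 kN-m
phi*Mn = 0.9 * 743.2247 = 668.9 kN-m

668.9


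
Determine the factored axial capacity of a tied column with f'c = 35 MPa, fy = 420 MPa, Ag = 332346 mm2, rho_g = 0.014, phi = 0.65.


Ast = rho * Ag = 0.014 * 332346 = 4652.844 mm2
phi*Pn = 0.65 * 0.80 * (0.85 * 35 * (332346 - 4652.844) + 420 * 4652.844) / 1000
= 6085.59 kN

6085.59


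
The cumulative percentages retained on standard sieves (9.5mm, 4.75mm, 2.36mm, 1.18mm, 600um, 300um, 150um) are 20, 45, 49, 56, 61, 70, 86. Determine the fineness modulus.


FM = sum(cumulative % retained) / 100
= 387 / 100
= 3.87

3.87


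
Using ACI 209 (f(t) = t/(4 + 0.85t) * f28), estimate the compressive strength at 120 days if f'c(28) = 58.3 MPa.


f(120) = 120 / (4 + 0.85 * 120) * 58.3
= 120 / 106.0 * 58.3
= 66.0 MPa

66.0


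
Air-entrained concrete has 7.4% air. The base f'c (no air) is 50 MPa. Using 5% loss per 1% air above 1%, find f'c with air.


Strength loss = (7.4 - 1) * 5 = 32.0%
f'c = 50 * (1 - 32.0/100)
= 34.0 MPa

34.0


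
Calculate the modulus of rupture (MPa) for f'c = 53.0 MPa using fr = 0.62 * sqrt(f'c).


fr = 0.62 * sqrt(53.0)
= 4.514 MPa

4.514


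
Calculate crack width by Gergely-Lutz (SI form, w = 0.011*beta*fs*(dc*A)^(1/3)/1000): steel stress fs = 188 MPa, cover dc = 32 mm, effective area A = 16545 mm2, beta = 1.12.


w = 0.011 * beta * fs * (dc * A)^(1/3) / 1000
= 0.011 * 1.12 * 188 * (32 * 16545)^(1/3) / 1000
= 0.187 mm

0.187


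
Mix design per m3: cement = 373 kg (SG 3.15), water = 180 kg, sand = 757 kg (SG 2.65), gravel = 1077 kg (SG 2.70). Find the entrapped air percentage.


Vol cement = 373 / (3.15 * 1000) = 0.118413 m3
Vol water = 180 / 1000 = 0.18 m3
Vol sand = 757 / (2.65 * 1000) = 0.28566 m3
Vol gravel = 1077 / (2.70 * 1000) = 0.398889 m3
Total solid + water volume = 0.982962 m3
Air = (1 - 0.982962) * 100 = 1.7%

1.7


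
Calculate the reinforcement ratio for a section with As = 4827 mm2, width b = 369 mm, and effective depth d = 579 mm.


rho = As / (b * d)
= 4827 / (369 * 579)
= 0.0226

0.0226


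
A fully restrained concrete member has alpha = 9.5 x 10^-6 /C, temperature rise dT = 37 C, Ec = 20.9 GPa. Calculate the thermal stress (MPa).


sigma = alpha * dT * Ec
= 9.5e-6 * 37 * 20.9 * 1000
= 7.346 MPa

7.346


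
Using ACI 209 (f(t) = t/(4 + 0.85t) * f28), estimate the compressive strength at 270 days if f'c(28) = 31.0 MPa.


f(270) = 270 / (4 + 0.85 * 270) * 31.0
= 270 / 233.5 * 31.0
= 35.85 MPa

35.85


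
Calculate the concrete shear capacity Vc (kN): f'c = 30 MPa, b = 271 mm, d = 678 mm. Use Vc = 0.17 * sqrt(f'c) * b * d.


Vc = 0.17 * sqrt(30) * 271 * 678 / 1000
= 171.08 kN

171.08


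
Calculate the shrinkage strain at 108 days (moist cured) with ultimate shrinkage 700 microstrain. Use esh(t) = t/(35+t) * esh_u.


esh(108) = 108 / (35 + 108) * 700
= 108 / 143 * 700
= 528.7 microstrain

528.7


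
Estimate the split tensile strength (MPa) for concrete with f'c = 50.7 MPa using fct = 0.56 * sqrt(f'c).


fct = 0.56 * sqrt(50.7)
= 0.56 * 7.12
= 3.987 MPa

3.987


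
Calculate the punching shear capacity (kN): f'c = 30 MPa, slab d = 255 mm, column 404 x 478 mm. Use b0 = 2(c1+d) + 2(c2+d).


b0 = 2*(404 + 255) + 2*(478 + 255) = 2784 mm
Vc = 0.33 * sqrt(30) * 2784 * 255 / 1000
= 1283.17 kN

1283.17


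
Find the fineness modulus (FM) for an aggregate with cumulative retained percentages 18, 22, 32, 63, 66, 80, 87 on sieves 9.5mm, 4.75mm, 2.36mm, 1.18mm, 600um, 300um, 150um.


FM = sum(cumulative % retained) / 100
= 368 / 100
= 3.68

3.68


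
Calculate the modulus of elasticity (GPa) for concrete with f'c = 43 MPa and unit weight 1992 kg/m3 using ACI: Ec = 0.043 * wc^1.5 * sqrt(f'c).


Ec = 0.043 * 1992^1.5 * sqrt(43) / 1000
= 25.07 GPa

25.07


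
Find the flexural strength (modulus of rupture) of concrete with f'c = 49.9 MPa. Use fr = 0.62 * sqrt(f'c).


fr = 0.62 * sqrt(49.9)
= 4.38 MPa

4.38


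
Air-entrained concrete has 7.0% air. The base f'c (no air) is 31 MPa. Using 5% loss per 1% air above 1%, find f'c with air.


Strength loss = (7.0 - 1) * 5 = 30.0%
f'c = 31 * (1 - 30.0/100)
= 21.7 MPa

21.7


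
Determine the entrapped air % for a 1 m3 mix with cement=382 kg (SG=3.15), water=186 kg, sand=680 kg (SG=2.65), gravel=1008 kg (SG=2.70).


Vol cement = 382 / (3.15 * 1000) = 0.12127 m3
Vol water = 186 / 1000 = 0.186 m3
Vol sand = 680 / (2.65 * 1000) = 0.256604 m3
Vol gravel = 1008 / (2.70 * 1000) = 0.373333 m3
Total solid + water volume = 0.937207 m3
Air = (1 - 0.937207) * 100 = 6.28%

6.28


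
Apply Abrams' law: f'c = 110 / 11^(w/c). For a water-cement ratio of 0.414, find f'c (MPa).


f'c = 110 / 11^0.414
= 110 / 2.699
= 40.76 MPa

40.76


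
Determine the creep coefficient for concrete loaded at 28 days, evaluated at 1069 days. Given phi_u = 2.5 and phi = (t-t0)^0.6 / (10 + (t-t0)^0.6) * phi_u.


dt = 1069 - 28 = 1041
phi = 1041^0.6 / (10 + 1041^0.6) * 2.5
= 2.165

2.165


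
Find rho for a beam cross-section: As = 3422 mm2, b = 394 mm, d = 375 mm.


rho = As / (b * d)
= 3422 / (394 * 375)
= 0.0232

0.0232


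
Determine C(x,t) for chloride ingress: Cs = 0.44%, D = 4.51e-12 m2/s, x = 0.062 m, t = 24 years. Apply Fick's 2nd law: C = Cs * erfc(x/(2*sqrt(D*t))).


t_seconds = 24 * 365.25 * 24 * 3600 = 757382400.0 s
arg = 0.062 / (2 * sqrt(4.51e-12 * 757382400.0))
= 0.5304
erfc(0.5304) = 0.4532
C = 0.44 * 0.4532 = 0.1994%

0.1994


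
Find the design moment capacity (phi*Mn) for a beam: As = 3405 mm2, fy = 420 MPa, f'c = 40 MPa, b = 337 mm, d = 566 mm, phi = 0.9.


a = As * fy / (0.85 * f'c * b)
= 3405 * 420 / (0.85 * 40 * 337)
= 124.8124 mm
Mn = As * fy * (d - a/2) / 10^6
= 720.1895 kN-m
phi*Mn = 0.9 * 720.1895 = 648.17 kN-m

648.17


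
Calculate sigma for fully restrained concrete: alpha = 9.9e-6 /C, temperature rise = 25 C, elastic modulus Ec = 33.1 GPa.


sigma = alpha * dT * Ec
= 9.9e-6 * 25 * 33.1 * 1000
= 8.192 MPa

8.192


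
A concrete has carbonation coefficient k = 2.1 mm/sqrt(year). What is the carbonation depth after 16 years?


depth = k * sqrt(t)
= 2.1 * sqrt(16)
= 8.4 mm

8.4


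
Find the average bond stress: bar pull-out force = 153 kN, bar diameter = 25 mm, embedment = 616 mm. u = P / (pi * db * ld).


u = P / (pi * db * ld)
= 153 * 1000 / (pi * 25 * 616)
= 3.162 MPa

3.162


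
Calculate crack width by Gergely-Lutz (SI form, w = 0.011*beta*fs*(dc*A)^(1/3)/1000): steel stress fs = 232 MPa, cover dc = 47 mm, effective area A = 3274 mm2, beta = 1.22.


w = 0.011 * beta * fs * (dc * A)^(1/3) / 1000
= 0.011 * 1.22 * 232 * (47 * 3274)^(1/3) / 1000
= 0.167 mm

0.167


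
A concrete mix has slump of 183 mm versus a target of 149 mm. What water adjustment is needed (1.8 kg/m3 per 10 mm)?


Difference = 149 - 183 = -34 mm
Water adjustment = -34 * 1.8 / 10 = -6.1 kg/m3

-6.1


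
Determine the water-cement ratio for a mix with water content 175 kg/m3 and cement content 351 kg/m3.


w/c = water / cement
w/c = 175 / 351 = 0.499

0.499


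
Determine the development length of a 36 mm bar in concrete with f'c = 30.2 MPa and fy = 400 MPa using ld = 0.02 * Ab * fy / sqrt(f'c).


Ab = pi * 36^2 / 4 = 1017.876 mm2
ld = 0.02 * 1017.876 * 400 / sqrt(30.2)
= 1481.8 mm

1481.8


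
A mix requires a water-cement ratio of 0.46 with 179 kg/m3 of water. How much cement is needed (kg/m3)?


Cement = water / (w/c)
= 179 / 0.46
= 389.1 kg/m3

389.1


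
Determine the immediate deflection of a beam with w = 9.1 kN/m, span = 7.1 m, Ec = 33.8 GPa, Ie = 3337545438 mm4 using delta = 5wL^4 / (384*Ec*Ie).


Convert: L = 7.1 m = 7100 mm, Ec = 33.8 GPa = 33800 MPa
delta = 5 * 9.1 * 7100^4 / (384 * 33800 * 3337545438)
= 2.67 mm

2.67


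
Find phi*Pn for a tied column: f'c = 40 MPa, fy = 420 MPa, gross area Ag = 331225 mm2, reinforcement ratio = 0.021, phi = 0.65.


Ast = rho * Ag = 0.021 * 331225 = 6955.725 mm2
phi*Pn = 0.65 * 0.80 * (0.85 * 40 * (331225 - 6955.725) + 420 * 6955.725) / 1000
= 7252.21 kN

7252.21


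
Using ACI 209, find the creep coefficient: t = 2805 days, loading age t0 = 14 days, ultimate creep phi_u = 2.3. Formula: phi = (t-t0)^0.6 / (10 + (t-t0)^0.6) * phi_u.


dt = 2805 - 14 = 2791
phi = 2791^0.6 / (10 + 2791^0.6) * 2.3
= 2.119

2.119


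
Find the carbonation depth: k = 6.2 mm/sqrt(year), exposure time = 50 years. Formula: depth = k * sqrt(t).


depth = k * sqrt(t)
= 6.2 * sqrt(50)
= 43.84 mm

43.84


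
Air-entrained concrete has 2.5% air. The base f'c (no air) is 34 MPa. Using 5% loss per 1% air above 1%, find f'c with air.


Strength loss = (2.5 - 1) * 5 = 7.5%
f'c = 34 * (1 - 7.5/100)
= 31.45 MPa

31.45


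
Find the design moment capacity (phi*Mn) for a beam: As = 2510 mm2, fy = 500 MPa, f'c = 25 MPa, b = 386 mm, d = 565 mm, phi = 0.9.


a = As * fy / (0.85 * f'c * b)
= 2510 * 500 / (0.85 * 25 * 386)
= 153.0021 mm
Mn = As * fy * (d - a/2) / 10^6
= 613.0662 kN-m
phi*Mn = 0.9 * 613.0662 = 551.76 kN-m

551.76


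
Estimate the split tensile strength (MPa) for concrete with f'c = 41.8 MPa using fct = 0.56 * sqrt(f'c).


fct = 0.56 * sqrt(41.8)
= 0.56 * 6.465
= 3.621 MPa

3.621


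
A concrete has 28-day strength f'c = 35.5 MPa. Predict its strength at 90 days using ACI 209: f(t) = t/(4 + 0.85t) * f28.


f(90) = 90 / (4 + 0.85 * 90) * 35.5
= 90 / 80.5 * 35.5
= 39.69 MPa

39.69


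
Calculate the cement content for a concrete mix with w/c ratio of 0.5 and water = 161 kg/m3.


Cement = water / (w/c)
= 161 / 0.5
= 322.0 kg/m3

322.0


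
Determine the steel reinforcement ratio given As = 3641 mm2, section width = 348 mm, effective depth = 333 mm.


rho = As / (b * d)
= 3641 / (348 * 333)
= 0.0314

0.0314


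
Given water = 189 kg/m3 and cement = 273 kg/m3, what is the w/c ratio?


w/c = water / cement
w/c = 189 / 273 = 0.692

0.692


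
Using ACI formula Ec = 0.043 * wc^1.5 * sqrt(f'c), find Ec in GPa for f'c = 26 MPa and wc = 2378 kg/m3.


Ec = 0.043 * 2378^1.5 * sqrt(26) / 1000
= 25.43 GPa

25.43


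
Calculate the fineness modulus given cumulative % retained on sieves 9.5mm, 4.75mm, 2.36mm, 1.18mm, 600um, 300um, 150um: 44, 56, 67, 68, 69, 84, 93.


FM = sum(cumulative % retained) / 100
= 481 / 100
= 4.81

4.81


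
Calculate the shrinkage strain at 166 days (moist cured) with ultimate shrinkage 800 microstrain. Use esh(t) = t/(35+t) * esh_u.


esh(166) = 166 / (35 + 166) * 800
= 166 / 201 * 800
= 660.7 microstrain

660.7


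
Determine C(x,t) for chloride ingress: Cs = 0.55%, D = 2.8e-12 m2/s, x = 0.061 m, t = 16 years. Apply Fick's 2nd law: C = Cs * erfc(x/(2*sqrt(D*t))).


t_seconds = 16 * 365.25 * 24 * 3600 = 504921600.0 s
arg = 0.061 / (2 * sqrt(2.8e-12 * 504921600.0))
= 0.8112
erfc(0.8112) = 0.2513
C = 0.55 * 0.2513 = 0.1382%

0.1382


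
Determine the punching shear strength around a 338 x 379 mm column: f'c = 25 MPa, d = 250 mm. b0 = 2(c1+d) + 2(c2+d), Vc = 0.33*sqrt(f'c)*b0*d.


b0 = 2*(338 + 250) + 2*(379 + 250) = 2434 mm
Vc = 0.33 * sqrt(25) * 2434 * 250 / 1000
= 1004.03 kN

1004.03


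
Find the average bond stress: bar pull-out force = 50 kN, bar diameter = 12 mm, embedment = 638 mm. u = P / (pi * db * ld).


u = P / (pi * db * ld)
= 50 * 1000 / (pi * 12 * 638)
= 2.079 MPa

2.079


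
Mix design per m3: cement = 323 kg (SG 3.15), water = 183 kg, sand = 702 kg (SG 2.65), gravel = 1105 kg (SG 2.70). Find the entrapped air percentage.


Vol cement = 323 / (3.15 * 1000) = 0.10254 m3
Vol water = 183 / 1000 = 0.183 m3
Vol sand = 702 / (2.65 * 1000) = 0.264906 m3
Vol gravel = 1105 / (2.70 * 1000) = 0.409259 m3
Total solid + water volume = 0.959705 m3
Air = (1 - 0.959705) * 100 = 4.03%

4.03


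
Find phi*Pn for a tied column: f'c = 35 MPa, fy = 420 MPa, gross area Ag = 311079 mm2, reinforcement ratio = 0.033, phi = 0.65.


Ast = rho * Ag = 0.033 * 311079 = 10265.607 mm2
phi*Pn = 0.65 * 0.80 * (0.85 * 35 * (311079 - 10265.607) + 420 * 10265.607) / 1000
= 6895.59 kN

6895.59


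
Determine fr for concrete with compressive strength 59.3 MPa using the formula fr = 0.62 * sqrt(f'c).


fr = 0.62 * sqrt(59.3)
= 4.774 MPa

4.774


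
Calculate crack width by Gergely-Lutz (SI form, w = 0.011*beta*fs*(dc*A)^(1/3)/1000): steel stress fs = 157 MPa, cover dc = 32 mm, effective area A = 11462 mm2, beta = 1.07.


w = 0.011 * beta * fs * (dc * A)^(1/3) / 1000
= 0.011 * 1.07 * 157 * (32 * 11462)^(1/3) / 1000
= 0.132 mm

0.132


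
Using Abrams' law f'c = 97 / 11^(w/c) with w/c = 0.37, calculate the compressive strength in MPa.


f'c = 97 / 11^0.37
= 97 / 2.428
= 39.94 MPa

39.94


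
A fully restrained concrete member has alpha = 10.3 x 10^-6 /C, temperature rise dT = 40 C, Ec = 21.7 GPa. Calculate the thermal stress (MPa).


sigma = alpha * dT * Ec
= 10.3e-6 * 40 * 21.7 * 1000
= 8.94 MPa

8.94


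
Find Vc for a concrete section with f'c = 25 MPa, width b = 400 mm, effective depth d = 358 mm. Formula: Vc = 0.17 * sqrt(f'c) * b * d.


Vc = 0.17 * sqrt(25) * 400 * 358 / 1000
= 121.72 kN

121.72


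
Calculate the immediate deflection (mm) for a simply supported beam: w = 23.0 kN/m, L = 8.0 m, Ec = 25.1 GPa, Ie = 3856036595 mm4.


Convert: L = 8.0 m = 8000 mm, Ec = 25.1 GPa = 25100 MPa
delta = 5 * 23.0 * 8000^4 / (384 * 25100 * 3856036595)
= 12.67 mm

12.67


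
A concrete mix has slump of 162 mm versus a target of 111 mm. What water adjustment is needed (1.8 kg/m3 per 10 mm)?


Difference = 111 - 162 = -51 mm
Water adjustment = -51 * 1.8 / 10 = -9.2 kg/m3

-9.2


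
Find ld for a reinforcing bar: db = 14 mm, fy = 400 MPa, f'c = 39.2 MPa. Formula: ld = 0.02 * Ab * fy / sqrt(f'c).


Ab = pi * 14^2 / 4 = 153.938 mm2
ld = 0.02 * 153.938 * 400 / sqrt(39.2)
= 196.7 mm

196.7


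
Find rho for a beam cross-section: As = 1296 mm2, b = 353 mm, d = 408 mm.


rho = As / (b * d)
= 1296 / (353 * 408)
= 0.009

0.009


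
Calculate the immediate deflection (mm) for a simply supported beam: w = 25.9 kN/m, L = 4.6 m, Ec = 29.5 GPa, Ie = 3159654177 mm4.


Convert: L = 4.6 m = 4600 mm, Ec = 29.5 GPa = 29500 MPa
delta = 5 * 25.9 * 4600^4 / (384 * 29500 * 3159654177)
= 1.62 mm

1.62


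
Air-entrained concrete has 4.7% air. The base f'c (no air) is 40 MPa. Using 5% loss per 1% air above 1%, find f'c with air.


Strength loss = (4.7 - 1) * 5 = 18.5%
f'c = 40 * (1 - 18.5/100)
= 32.6 MPa

32.6


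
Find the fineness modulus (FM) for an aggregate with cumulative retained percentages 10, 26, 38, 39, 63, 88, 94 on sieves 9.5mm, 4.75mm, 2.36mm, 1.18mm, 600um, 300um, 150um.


FM = sum(cumulative % retained) / 100
= 358 / 100
= 3.58

3.58


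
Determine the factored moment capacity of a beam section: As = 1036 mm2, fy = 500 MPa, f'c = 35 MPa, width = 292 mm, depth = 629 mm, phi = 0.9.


a = As * fy / (0.85 * f'c * b)
= 1036 * 500 / (0.85 * 35 * 292)
= 59.6293 mm
Mn = As * fy * (d - a/2) / 10^6
= 310.378 kN-m
phi*Mn = 0.9 * 310.378 = 279.34 kN-m

279.34


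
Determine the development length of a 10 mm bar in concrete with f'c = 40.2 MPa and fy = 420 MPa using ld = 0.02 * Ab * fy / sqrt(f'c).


Ab = pi * 10^2 / 4 = 78.54 mm2
ld = 0.02 * 78.54 * 420 / sqrt(40.2)
= 104.1 mm

104.1


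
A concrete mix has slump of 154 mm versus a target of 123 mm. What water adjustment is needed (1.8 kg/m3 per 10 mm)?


Difference = 123 - 154 = -31 mm
Water adjustment = -31 * 1.8 / 10 = -5.6 kg/m3

-5.6


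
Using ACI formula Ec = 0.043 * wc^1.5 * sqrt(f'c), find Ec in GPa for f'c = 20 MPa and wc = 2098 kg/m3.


Ec = 0.043 * 2098^1.5 * sqrt(20) / 1000
= 18.48 GPa

18.48


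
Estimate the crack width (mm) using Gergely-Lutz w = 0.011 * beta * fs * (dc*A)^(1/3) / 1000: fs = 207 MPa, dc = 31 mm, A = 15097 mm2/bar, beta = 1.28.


w = 0.011 * beta * fs * (dc * A)^(1/3) / 1000
= 0.011 * 1.28 * 207 * (31 * 15097)^(1/3) / 1000
= 0.226 mm

0.226


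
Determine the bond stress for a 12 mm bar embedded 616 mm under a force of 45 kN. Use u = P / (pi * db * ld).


u = P / (pi * db * ld)
= 45 * 1000 / (pi * 12 * 616)
= 1.938 MPa

1.938


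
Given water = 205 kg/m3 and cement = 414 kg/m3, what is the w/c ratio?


w/c = water / cement
w/c = 205 / 414 = 0.495

0.495


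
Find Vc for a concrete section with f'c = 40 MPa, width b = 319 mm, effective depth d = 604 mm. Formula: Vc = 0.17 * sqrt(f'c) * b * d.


Vc = 0.17 * sqrt(40) * 319 * 604 / 1000
= 207.16 kN

207.16


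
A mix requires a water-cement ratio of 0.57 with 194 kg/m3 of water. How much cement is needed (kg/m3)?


Cement = water / (w/c)
= 194 / 0.57
= 340.4 kg/m3

340.4


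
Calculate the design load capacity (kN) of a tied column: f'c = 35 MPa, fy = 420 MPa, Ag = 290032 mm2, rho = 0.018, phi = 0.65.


Ast = rho * Ag = 0.018 * 290032 = 5220.576 mm2
phi*Pn = 0.65 * 0.80 * (0.85 * 35 * (290032 - 5220.576) + 420 * 5220.576) / 1000
= 5546.21 kN

5546.21


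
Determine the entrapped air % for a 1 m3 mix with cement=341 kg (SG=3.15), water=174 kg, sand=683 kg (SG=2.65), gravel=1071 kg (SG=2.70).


Vol cement = 341 / (3.15 * 1000) = 0.108254 m3
Vol water = 174 / 1000 = 0.174 m3
Vol sand = 683 / (2.65 * 1000) = 0.257736 m3
Vol gravel = 1071 / (2.70 * 1000) = 0.396667 m3
Total solid + water volume = 0.936656 m3
Air = (1 - 0.936656) * 100 = 6.33%

6.33


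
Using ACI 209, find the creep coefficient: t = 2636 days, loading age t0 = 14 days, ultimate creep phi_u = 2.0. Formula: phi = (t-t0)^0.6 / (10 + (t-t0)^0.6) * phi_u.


dt = 2636 - 14 = 2622
phi = 2622^0.6 / (10 + 2622^0.6) * 2.0
= 1.837

1.837


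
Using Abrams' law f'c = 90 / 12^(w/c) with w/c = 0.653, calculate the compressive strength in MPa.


f'c = 90 / 12^0.653
= 90 / 5.066
= 17.76 MPa

17.76


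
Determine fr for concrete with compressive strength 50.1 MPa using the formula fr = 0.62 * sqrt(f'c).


fr = 0.62 * sqrt(50.1)
= 4.388 MPa

4.388


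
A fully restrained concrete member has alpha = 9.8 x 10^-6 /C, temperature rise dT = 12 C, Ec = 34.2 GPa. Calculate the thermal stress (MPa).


sigma = alpha * dT * Ec
= 9.8e-6 * 12 * 34.2 * 1000
= 4.022 MPa

4.022


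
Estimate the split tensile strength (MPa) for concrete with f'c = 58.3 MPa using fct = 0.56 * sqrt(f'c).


fct = 0.56 * sqrt(58.3)
= 0.56 * 7.635
= 4.276 MPa

4.276


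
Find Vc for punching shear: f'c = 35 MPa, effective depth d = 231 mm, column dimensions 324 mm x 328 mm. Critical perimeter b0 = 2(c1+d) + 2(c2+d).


b0 = 2*(324 + 231) + 2*(328 + 231) = 2228 mm
Vc = 0.33 * sqrt(35) * 2228 * 231 / 1000
= 1004.79 kN

1004.79


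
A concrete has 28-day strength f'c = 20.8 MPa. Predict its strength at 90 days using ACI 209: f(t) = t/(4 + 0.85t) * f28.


f(90) = 90 / (4 + 0.85 * 90) * 20.8
= 90 / 80.5 * 20.8
= 23.25 MPa

23.25


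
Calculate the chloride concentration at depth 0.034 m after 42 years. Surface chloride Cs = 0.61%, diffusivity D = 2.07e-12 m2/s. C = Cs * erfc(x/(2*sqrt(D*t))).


t_seconds = 42 * 365.25 * 24 * 3600 = 1325419200.0 s
arg = 0.034 / (2 * sqrt(2.07e-12 * 1325419200.0))
= 0.3246
erfc(0.3246) = 0.6462
C = 0.61 * 0.6462 = 0.3942%

0.3942


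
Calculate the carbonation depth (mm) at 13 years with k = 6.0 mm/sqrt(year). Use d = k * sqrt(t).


depth = k * sqrt(t)
= 6.0 * sqrt(13)
= 21.63 mm

21.63


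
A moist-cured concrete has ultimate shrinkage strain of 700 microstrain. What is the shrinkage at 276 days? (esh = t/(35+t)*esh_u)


esh(276) = 276 / (35 + 276) * 700
= 276 / 311 * 700
= 621.2 microstrain

621.2


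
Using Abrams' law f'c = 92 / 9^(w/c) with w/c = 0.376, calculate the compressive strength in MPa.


f'c = 92 / 9^0.376
= 92 / 2.285
= 40.27 MPa

40.27


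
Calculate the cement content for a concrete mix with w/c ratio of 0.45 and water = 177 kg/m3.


Cement = water / (w/c)
= 177 / 0.45
= 393.3 kg/m3

393.3


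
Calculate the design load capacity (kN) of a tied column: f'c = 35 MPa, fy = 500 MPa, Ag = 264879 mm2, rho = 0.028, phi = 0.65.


Ast = rho * Ag = 0.028 * 264879 = 7416.612 mm2
phi*Pn = 0.65 * 0.80 * (0.85 * 35 * (264879 - 7416.612) + 500 * 7416.612) / 1000
= 5911.26 kN

5911.26


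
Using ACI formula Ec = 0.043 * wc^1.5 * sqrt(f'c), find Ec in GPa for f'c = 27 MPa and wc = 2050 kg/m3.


Ec = 0.043 * 2050^1.5 * sqrt(27) / 1000
= 20.74 GPa

20.74


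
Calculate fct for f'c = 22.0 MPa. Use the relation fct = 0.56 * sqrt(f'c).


fct = 0.56 * sqrt(22.0)
= 0.56 * 4.69
= 2.627 MPa

2.627


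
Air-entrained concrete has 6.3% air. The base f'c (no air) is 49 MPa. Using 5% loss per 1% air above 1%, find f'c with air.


Strength loss = (6.3 - 1) * 5 = 26.5%
f'c = 49 * (1 - 26.5/100)
= 36.02 MPa

36.02


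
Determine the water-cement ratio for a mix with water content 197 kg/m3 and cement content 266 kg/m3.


w/c = water / cement
w/c = 197 / 266 = 0.741

0.741


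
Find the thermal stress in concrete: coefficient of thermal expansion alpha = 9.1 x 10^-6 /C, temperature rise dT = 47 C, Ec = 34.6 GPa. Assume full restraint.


sigma = alpha * dT * Ec
= 9.1e-6 * 47 * 34.6 * 1000
= 14.798 MPa

14.798


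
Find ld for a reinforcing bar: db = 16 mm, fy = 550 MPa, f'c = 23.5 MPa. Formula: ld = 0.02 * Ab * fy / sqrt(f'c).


Ab = pi * 16^2 / 4 = 201.062 mm2
ld = 0.02 * 201.062 * 550 / sqrt(23.5)
= 456.2 mm

456.2


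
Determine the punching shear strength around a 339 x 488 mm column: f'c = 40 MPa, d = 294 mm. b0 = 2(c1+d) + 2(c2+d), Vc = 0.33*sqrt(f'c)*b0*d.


b0 = 2*(339 + 294) + 2*(488 + 294) = 2830 mm
Vc = 0.33 * sqrt(40) * 2830 * 294 / 1000
= 1736.51 kN

1736.51


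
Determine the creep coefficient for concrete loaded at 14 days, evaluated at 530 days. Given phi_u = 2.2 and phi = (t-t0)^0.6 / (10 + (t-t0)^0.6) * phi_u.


dt = 530 - 14 = 516
phi = 516^0.6 / (10 + 516^0.6) * 2.2
= 1.78

1.78


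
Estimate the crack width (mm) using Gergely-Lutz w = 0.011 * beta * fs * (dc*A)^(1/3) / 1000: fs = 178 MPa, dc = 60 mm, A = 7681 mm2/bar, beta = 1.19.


w = 0.011 * beta * fs * (dc * A)^(1/3) / 1000
= 0.011 * 1.19 * 178 * (60 * 7681)^(1/3) / 1000
= 0.18 mm

0.18


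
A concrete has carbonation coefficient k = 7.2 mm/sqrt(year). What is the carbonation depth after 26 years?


depth = k * sqrt(t)
= 7.2 * sqrt(26)
= 36.71 mm

36.71


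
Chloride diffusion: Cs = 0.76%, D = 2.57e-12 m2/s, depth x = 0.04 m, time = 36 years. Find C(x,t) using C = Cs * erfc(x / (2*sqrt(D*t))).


t_seconds = 36 * 365.25 * 24 * 3600 = 1136073600.0 s
arg = 0.04 / (2 * sqrt(2.57e-12 * 1136073600.0))
= 0.3701
erfc(0.3701) = 0.6007
C = 0.76 * 0.6007 = 0.4565%

0.4565


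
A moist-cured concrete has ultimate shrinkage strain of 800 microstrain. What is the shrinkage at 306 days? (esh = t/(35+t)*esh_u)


esh(306) = 306 / (35 + 306) * 800
= 306 / 341 * 800
= 717.9 microstrain

717.9


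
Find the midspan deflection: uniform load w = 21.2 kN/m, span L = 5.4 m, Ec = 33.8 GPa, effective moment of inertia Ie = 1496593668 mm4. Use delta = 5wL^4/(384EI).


Convert: L = 5.4 m = 5400 mm, Ec = 33.8 GPa = 33800 MPa
delta = 5 * 21.2 * 5400^4 / (384 * 33800 * 1496593668)
= 4.64 mm

4.64


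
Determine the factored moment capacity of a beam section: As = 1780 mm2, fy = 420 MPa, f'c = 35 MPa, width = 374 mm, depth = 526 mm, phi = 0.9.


a = As * fy / (0.85 * f'c * b)
= 1780 * 420 / (0.85 * 35 * 374)
= 67.1909 mm
Mn = As * fy * (d - a/2) / 10^6
= 368.1216 kN-m
phi*Mn = 0.9 * 368.1216 = 331.31 kN-m

331.31


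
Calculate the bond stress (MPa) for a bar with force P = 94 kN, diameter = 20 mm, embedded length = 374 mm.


u = P / (pi * db * ld)
= 94 * 1000 / (pi * 20 * 374)
= 4.0 MPa

4.0


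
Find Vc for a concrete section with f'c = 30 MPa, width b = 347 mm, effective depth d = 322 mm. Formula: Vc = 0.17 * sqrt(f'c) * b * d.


Vc = 0.17 * sqrt(30) * 347 * 322 / 1000
= 104.04 kN

104.04


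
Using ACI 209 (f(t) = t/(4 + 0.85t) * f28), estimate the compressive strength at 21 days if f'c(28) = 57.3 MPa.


f(21) = 21 / (4 + 0.85 * 21) * 57.3
= 21 / 21.85 * 57.3
= 55.07 MPa

55.07


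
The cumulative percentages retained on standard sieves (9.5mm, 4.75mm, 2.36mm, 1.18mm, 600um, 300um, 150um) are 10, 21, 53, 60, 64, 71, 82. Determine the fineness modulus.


FM = sum(cumulative % retained) / 100
= 361 / 100
= 3.61

3.61


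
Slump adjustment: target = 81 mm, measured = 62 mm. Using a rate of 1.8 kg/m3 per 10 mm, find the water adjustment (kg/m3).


Difference = 81 - 62 = 19 mm
Water adjustment = 19 * 1.8 / 10 = 3.4 kg/m3

3.4


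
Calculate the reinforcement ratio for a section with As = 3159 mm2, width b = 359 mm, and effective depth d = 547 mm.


rho = As / (b * d)
= 3159 / (359 * 547)
= 0.0161

0.0161


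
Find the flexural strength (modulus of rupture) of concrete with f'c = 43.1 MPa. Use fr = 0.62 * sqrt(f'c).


fr = 0.62 * sqrt(43.1)
= 4.07 MPa

4.07


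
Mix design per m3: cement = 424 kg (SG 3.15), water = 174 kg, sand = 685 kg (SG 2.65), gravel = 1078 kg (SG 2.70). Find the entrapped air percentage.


Vol cement = 424 / (3.15 * 1000) = 0.134603 m3
Vol water = 174 / 1000 = 0.174 m3
Vol sand = 685 / (2.65 * 1000) = 0.258491 m3
Vol gravel = 1078 / (2.70 * 1000) = 0.399259 m3
Total solid + water volume = 0.966353 m3
Air = (1 - 0.966353) * 100 = 3.36%

3.36


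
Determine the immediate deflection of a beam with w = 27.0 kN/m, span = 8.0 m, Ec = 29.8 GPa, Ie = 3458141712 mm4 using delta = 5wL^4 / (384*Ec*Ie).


Convert: L = 8.0 m = 8000 mm, Ec = 29.8 GPa = 29800 MPa
delta = 5 * 27.0 * 8000^4 / (384 * 29800 * 3458141712)
= 13.97 mm

13.97


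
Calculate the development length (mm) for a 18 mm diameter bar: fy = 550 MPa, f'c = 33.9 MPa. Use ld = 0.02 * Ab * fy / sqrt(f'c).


Ab = pi * 18^2 / 4 = 254.469 mm2
ld = 0.02 * 254.469 * 550 / sqrt(33.9)
= 480.8 mm

480.8


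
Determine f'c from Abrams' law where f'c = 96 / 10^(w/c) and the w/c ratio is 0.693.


f'c = 96 / 10^0.693
= 96 / 4.932
= 19.47 MPa

19.47


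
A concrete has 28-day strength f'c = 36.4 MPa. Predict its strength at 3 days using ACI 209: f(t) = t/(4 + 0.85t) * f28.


f(3) = 3 / (4 + 0.85 * 3) * 36.4
= 3 / 6.55 * 36.4
= 16.67 MPa

16.67


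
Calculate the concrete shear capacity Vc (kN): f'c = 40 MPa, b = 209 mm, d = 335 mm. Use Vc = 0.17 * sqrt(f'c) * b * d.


Vc = 0.17 * sqrt(40) * 209 * 335 / 1000
= 75.28 kN

75.28


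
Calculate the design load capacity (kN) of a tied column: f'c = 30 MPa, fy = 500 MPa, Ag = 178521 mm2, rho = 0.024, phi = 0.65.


Ast = rho * Ag = 0.024 * 178521 = 4284.504 mm2
phi*Pn = 0.65 * 0.80 * (0.85 * 30 * (178521 - 4284.504) + 500 * 4284.504) / 1000
= 3424.35 kN

3424.35


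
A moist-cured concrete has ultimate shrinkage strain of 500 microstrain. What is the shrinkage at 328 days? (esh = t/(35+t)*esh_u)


esh(328) = 328 / (35 + 328) * 500
= 328 / 363 * 500
= 451.8 microstrain

451.8


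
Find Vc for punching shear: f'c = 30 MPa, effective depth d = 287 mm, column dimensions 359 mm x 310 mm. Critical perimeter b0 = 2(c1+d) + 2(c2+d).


b0 = 2*(359 + 287) + 2*(310 + 287) = 2486 mm
Vc = 0.33 * sqrt(30) * 2486 * 287 / 1000
= 1289.61 kN

1289.61


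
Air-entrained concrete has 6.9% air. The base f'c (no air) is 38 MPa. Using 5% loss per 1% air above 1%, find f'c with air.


Strength loss = (6.9 - 1) * 5 = 29.5%
f'c = 38 * (1 - 29.5/100)
= 26.79 MPa

26.79


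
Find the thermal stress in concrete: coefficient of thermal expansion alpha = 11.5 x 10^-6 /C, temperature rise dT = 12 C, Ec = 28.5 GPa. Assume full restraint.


sigma = alpha * dT * Ec
= 11.5e-6 * 12 * 28.5 * 1000
= 3.933 MPa

3.933


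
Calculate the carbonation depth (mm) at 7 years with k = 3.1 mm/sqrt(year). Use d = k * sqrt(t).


depth = k * sqrt(t)
= 3.1 * sqrt(7)
= 8.2 mm

8.2


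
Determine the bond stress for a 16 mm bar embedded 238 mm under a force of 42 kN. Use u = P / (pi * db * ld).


u = P / (pi * db * ld)
= 42 * 1000 / (pi * 16 * 238)
= 3.511 MPa

3.511


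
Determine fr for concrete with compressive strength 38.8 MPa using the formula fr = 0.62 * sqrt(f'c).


fr = 0.62 * sqrt(38.8)
= 3.862 MPa

3.862


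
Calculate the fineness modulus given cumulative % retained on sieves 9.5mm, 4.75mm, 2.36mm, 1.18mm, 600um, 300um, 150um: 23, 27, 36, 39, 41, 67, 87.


FM = sum(cumulative % retained) / 100
= 320 / 100
= 3.2

3.2


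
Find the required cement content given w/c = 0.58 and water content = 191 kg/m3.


Cement = water / (w/c)
= 191 / 0.58
= 329.3 kg/m3

329.3


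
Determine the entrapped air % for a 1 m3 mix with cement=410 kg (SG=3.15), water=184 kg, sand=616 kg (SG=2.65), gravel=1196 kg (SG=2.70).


Vol cement = 410 / (3.15 * 1000) = 0.130159 m3
Vol water = 184 / 1000 = 0.184 m3
Vol sand = 616 / (2.65 * 1000) = 0.232453 m3
Vol gravel = 1196 / (2.70 * 1000) = 0.442963 m3
Total solid + water volume = 0.989575 m3
Air = (1 - 0.989575) * 100 = 1.04%

1.04


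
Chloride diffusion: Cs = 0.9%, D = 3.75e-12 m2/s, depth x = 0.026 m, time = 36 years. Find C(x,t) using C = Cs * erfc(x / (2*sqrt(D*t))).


t_seconds = 36 * 365.25 * 24 * 3600 = 1136073600.0 s
arg = 0.026 / (2 * sqrt(3.75e-12 * 1136073600.0))
= 0.1992
erfc(0.1992) = 0.7782
C = 0.9 * 0.7782 = 0.7004%

0.7004


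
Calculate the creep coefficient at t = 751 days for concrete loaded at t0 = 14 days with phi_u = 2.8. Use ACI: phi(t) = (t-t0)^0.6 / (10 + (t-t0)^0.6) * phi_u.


dt = 751 - 14 = 737
phi = 737^0.6 / (10 + 737^0.6) * 2.8
= 2.352

2.352


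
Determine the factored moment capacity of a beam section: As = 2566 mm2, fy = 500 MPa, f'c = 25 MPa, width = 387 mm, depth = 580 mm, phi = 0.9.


a = As * fy / (0.85 * f'c * b)
= 2566 * 500 / (0.85 * 25 * 387)
= 156.0116 mm
Mn = As * fy * (d - a/2) / 10^6
= 644.0586 kN-m
phi*Mn = 0.9 * 644.0586 = 579.65 kN-m

579.65


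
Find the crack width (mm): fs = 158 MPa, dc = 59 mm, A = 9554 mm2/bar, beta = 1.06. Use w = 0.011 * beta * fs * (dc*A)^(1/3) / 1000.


w = 0.011 * beta * fs * (dc * A)^(1/3) / 1000
= 0.011 * 1.06 * 158 * (59 * 9554)^(1/3) / 1000
= 0.152 mm

0.152


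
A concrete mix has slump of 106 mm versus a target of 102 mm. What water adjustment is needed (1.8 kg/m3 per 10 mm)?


Difference = 102 - 106 = -4 mm
Water adjustment = -4 * 1.8 / 10 = -0.7 kg/m3

-0.7


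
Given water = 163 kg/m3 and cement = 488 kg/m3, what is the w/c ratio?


w/c = water / cement
w/c = 163 / 488 = 0.334

0.334


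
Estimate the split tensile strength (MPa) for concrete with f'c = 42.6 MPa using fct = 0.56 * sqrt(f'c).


fct = 0.56 * sqrt(42.6)
= 0.56 * 6.527
= 3.655 MPa

3.655


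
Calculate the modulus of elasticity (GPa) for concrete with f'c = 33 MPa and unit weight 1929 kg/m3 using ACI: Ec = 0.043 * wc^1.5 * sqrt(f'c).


Ec = 0.043 * 1929^1.5 * sqrt(33) / 1000
= 20.93 GPa

20.93
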